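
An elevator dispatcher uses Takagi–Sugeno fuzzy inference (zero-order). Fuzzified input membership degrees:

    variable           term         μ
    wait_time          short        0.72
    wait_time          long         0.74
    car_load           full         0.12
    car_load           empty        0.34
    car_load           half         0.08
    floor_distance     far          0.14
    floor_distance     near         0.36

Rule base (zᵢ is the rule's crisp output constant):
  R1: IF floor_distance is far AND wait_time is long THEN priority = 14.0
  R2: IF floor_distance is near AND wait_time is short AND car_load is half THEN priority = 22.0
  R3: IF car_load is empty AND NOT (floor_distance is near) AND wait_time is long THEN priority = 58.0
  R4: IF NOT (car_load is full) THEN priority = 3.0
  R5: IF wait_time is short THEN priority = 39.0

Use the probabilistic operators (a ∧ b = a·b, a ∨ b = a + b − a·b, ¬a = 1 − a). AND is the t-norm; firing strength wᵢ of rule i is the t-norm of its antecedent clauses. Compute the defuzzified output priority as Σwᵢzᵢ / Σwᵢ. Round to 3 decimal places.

R1 (z=14.0): far=0.14, long=0.74; AND[a·b] → w = 0.1036
R2 (z=22.0): near=0.36, short=0.72, half=0.08; AND[a·b] → w = 0.0207
R3 (z=58.0): empty=0.34, ¬near=1−0.36=0.64, long=0.74; AND[a·b] → w = 0.1610
R4 (z=3.0): ¬full=1−0.12=0.88 → w = 0.8800
R5 (z=39.0): short=0.72 → w = 0.7200
Weighted average = (0.1036·14.0 + 0.0207·22.0 + 0.1610·58.0 + 0.8800·3.0 + 0.7200·39.0) / (0.1036 + 0.0207 + 0.1610 + 0.8800 + 0.7200)
  = 41.9660 / 1.8854 = 22.259

22.259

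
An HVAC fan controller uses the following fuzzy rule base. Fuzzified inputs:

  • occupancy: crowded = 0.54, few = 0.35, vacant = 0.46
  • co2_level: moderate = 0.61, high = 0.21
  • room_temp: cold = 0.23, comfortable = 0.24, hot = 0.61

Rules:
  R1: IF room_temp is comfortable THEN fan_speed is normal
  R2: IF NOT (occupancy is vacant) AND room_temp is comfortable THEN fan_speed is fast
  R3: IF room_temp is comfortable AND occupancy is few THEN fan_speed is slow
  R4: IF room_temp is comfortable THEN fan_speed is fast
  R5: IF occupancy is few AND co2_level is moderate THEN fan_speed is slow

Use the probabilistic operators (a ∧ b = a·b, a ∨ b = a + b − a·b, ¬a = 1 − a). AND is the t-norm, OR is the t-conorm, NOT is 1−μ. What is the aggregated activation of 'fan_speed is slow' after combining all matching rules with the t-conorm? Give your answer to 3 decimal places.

0.280

R1: comfortable=0.24 → w = 0.2400
R2: ¬vacant=1−0.46=0.54, comfortable=0.24; AND[a·b] → w = 0.1296
R3: comfortable=0.24, few=0.35; AND[a·b] → w = 0.0840
R4: comfortable=0.24 → w = 0.2400
R5: few=0.35, moderate=0.61; AND[a·b] → w = 0.2135
Rules with consequent 'slow': {R3, R5} → strengths 0.0840, 0.2135
Aggregate via t-conorm [a + b − a·b]: 0.2796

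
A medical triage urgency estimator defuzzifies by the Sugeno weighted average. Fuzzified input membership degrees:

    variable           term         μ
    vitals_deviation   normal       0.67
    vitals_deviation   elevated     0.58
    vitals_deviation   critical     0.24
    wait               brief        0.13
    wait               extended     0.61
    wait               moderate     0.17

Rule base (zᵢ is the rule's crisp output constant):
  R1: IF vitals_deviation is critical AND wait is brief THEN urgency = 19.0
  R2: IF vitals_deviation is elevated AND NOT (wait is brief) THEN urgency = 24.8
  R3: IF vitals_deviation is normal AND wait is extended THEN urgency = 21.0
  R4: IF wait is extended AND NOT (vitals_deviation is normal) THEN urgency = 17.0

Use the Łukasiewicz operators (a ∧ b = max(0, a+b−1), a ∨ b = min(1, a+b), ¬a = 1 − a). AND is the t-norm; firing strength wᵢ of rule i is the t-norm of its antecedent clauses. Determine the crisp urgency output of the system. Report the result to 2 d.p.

R1 (z=19.0): critical=0.24, brief=0.13; AND[max(0, a+b−1)] → w = 0.00
R2 (z=24.8): elevated=0.58, ¬brief=1−0.13=0.87; AND[max(0, a+b−1)] → w = 0.45
R3 (z=21.0): normal=0.67, extended=0.61; AND[max(0, a+b−1)] → w = 0.28
R4 (z=17.0): extended=0.61, ¬normal=1−0.67=0.33; AND[max(0, a+b−1)] → w = 0.00
Weighted average = (0.00·19.0 + 0.45·24.8 + 0.28·21.0 + 0.00·17.0) / (0.00 + 0.45 + 0.28 + 0.00)
  = 17.0400 / 0.7300 = 23.34

23.34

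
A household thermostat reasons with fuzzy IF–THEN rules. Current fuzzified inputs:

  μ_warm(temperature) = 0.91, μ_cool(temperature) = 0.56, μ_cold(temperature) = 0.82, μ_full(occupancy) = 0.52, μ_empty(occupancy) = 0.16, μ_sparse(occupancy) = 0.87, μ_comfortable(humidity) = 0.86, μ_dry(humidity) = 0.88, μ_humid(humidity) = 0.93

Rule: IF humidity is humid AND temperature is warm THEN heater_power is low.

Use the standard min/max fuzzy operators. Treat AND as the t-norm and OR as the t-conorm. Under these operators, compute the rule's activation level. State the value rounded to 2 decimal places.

0.91

firing strength: humid=0.93, warm=0.91; AND[min(a, b)] → w = 0.91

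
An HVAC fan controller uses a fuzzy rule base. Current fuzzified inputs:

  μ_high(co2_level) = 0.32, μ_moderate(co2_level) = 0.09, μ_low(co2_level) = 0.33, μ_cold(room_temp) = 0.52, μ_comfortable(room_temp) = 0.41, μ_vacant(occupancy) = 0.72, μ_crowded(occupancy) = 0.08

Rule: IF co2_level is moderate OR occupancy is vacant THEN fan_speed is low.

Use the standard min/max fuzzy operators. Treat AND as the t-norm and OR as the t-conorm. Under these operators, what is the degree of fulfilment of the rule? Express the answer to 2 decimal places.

0.72

firing strength: moderate=0.09, vacant=0.72; OR[max(a, b)] → w = 0.72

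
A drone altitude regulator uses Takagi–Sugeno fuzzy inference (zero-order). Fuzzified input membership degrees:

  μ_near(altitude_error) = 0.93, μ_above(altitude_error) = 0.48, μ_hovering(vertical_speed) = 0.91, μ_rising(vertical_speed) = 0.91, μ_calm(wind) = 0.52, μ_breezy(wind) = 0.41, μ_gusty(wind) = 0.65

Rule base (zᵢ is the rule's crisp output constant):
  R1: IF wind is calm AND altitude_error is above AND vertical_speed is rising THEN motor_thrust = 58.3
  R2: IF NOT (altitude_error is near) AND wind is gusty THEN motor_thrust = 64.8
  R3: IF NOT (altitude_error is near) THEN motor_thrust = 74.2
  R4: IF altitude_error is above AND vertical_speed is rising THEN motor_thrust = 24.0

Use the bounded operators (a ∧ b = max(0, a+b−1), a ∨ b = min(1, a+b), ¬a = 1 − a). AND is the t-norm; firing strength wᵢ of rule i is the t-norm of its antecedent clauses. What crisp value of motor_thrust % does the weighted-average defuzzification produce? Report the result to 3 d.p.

31.639

R1 (z=58.3): calm=0.52, above=0.48, rising=0.91; AND[max(0, a+b−1)] → w = 0.00
R2 (z=64.8): ¬near=1−0.93=0.07, gusty=0.65; AND[max(0, a+b−1)] → w = 0.00
R3 (z=74.2): ¬near=1−0.93=0.07 → w = 0.07
R4 (z=24.0): above=0.48, rising=0.91; AND[max(0, a+b−1)] → w = 0.39
Weighted average = (0.00·58.3 + 0.00·64.8 + 0.07·74.2 + 0.39·24.0) / (0.00 + 0.00 + 0.07 + 0.39)
  = 14.5540 / 0.4600 = 31.639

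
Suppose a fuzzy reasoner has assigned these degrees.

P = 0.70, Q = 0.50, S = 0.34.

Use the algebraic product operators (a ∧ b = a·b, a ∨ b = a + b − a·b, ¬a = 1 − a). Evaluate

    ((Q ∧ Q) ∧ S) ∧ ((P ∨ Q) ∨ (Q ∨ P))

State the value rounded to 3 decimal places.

Q ∧ Q = a·b on (0.5000, 0.5000) = 0.2500
(Q ∧ Q) ∧ S = a·b on (0.2500, 0.3400) = 0.0850
P ∨ Q = a + b − a·b on (0.7000, 0.5000) = 0.8500
Q ∨ P = a + b − a·b on (0.5000, 0.7000) = 0.8500
(P ∨ Q) ∨ (Q ∨ P) = a + b − a·b on (0.8500, 0.8500) = 0.9775
((Q ∧ Q) ∧ S) ∧ ((P ∨ Q) ∨ (Q ∨ P)) = a·b on (0.0850, 0.9775) = 0.0831

0.083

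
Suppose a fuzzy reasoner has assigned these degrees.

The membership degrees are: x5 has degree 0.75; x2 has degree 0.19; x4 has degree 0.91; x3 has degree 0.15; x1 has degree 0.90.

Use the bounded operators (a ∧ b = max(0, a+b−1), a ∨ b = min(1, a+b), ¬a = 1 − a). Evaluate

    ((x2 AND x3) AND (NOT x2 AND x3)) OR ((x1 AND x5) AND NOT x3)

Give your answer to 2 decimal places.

0.50

x2 AND x3 = max(0, a+b−1) on (0.19, 0.15) = 0.00
NOT x2 = 1 − 0.19 = 0.81
NOT x2 AND x3 = max(0, a+b−1) on (0.81, 0.15) = 0.00
(x2 AND x3) AND (NOT x2 AND x3) = max(0, a+b−1) on (0.00, 0.00) = 0.00
x1 AND x5 = max(0, a+b−1) on (0.90, 0.75) = 0.65
NOT x3 = 1 − 0.15 = 0.85
(x1 AND x5) AND NOT x3 = max(0, a+b−1) on (0.65, 0.85) = 0.50
((x2 AND x3) AND (NOT x2 AND x3)) OR ((x1 AND x5) AND NOT x3) = min(1, a+b) on (0.00, 0.50) = 0.50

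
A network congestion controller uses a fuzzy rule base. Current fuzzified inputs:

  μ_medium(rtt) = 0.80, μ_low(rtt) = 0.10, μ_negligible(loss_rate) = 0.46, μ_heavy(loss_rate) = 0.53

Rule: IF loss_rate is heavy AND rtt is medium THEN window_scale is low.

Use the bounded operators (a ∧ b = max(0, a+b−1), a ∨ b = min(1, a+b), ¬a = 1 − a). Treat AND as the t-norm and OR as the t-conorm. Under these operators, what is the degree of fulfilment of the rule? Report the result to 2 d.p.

firing strength: heavy=0.53, medium=0.80; AND[max(0, a+b−1)] → w = 0.33

0.33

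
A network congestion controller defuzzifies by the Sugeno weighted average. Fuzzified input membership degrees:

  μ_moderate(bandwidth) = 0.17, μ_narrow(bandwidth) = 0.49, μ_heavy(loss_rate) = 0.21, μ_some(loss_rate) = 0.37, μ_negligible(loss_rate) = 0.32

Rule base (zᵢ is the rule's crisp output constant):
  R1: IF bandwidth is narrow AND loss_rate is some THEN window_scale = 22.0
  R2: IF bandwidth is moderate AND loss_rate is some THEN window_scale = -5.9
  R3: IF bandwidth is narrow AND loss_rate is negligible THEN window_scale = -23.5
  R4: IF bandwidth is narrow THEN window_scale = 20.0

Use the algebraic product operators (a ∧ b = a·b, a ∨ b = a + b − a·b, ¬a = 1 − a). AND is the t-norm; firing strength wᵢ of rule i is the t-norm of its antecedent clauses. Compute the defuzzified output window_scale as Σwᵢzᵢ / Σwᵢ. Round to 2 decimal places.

R1 (z=22.0): narrow=0.49, some=0.37; AND[a·b] → w = 0.1813
R2 (z=-5.9): moderate=0.17, some=0.37; AND[a·b] → w = 0.0629
R3 (z=-23.5): narrow=0.49, negligible=0.32; AND[a·b] → w = 0.1568
R4 (z=20.0): narrow=0.49 → w = 0.4900
Weighted average = (0.1813·22.0 + 0.0629·-5.9 + 0.1568·-23.5 + 0.4900·20.0) / (0.1813 + 0.0629 + 0.1568 + 0.4900)
  = 9.7327 / 0.8910 = 10.92

10.92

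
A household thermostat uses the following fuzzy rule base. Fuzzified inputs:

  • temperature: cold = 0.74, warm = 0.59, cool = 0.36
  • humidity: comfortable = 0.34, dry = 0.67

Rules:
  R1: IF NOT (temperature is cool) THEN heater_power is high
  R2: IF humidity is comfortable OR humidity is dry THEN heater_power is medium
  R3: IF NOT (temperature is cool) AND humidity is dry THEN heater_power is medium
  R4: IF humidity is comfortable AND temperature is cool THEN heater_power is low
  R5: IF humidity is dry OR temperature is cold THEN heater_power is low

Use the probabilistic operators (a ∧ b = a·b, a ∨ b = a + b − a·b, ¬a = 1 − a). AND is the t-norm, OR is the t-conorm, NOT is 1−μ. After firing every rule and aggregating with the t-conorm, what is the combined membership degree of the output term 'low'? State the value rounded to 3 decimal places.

0.925

R1: ¬cool=1−0.36=0.64 → w = 0.6400
R2: comfortable=0.34, dry=0.67; OR[a + b − a·b] → w = 0.7822
R3: ¬cool=1−0.36=0.64, dry=0.67; AND[a·b] → w = 0.4288
R4: comfortable=0.34, cool=0.36; AND[a·b] → w = 0.1224
R5: dry=0.67, cold=0.74; OR[a + b − a·b] → w = 0.9142
Rules with consequent 'low': {R4, R5} → strengths 0.1224, 0.9142
Aggregate via t-conorm [a + b − a·b]: 0.9247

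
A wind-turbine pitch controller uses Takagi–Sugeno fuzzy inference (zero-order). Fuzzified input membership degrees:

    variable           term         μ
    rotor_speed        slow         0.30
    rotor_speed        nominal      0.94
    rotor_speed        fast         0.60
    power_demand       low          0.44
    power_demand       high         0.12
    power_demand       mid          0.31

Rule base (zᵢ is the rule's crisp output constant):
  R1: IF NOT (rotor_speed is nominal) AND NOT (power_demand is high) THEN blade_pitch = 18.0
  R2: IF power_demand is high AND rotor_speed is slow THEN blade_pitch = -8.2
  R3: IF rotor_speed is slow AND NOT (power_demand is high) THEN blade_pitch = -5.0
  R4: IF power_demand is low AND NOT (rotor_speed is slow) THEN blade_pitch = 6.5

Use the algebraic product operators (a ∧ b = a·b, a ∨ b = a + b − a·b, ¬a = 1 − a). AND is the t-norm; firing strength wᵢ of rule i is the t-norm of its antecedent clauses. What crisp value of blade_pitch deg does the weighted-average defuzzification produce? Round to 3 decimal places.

R1 (z=18.0): ¬nominal=1−0.94=0.06, ¬high=1−0.12=0.88; AND[a·b] → w = 0.0528
R2 (z=-8.2): high=0.12, slow=0.30; AND[a·b] → w = 0.0360
R3 (z=-5.0): slow=0.30, ¬high=1−0.12=0.88; AND[a·b] → w = 0.2640
R4 (z=6.5): low=0.44, ¬slow=1−0.30=0.70; AND[a·b] → w = 0.3080
Weighted average = (0.0528·18.0 + 0.0360·-8.2 + 0.2640·-5.0 + 0.3080·6.5) / (0.0528 + 0.0360 + 0.2640 + 0.3080)
  = 1.3372 / 0.6608 = 2.024

2.024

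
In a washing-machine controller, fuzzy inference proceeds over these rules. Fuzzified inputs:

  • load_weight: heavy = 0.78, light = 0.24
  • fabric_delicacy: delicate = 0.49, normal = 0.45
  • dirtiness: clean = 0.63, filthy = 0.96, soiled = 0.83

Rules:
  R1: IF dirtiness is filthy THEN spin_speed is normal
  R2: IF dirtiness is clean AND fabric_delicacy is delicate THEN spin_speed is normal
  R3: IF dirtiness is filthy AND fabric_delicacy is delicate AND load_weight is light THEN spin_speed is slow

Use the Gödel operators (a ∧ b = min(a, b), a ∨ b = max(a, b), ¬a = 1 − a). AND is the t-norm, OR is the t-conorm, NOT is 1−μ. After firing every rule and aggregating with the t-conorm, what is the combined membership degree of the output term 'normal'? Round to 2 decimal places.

0.96

R1: filthy=0.96 → w = 0.96
R2: clean=0.63, delicate=0.49; AND[min(a, b)] → w = 0.49
R3: filthy=0.96, delicate=0.49, light=0.24; AND[min(a, b)] → w = 0.24
Rules with consequent 'normal': {R1, R2} → strengths 0.96, 0.49
Aggregate via t-conorm [max(a, b)]: 0.96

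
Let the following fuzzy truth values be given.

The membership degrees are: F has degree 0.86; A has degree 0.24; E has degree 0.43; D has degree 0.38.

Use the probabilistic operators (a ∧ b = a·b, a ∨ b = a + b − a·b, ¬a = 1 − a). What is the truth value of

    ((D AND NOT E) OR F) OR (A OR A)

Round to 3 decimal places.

0.937

NOT E = 1 − 0.4300 = 0.5700
D AND NOT E = a·b on (0.3800, 0.5700) = 0.2166
(D AND NOT E) OR F = a + b − a·b on (0.2166, 0.8600) = 0.8903
A OR A = a + b − a·b on (0.2400, 0.2400) = 0.4224
((D AND NOT E) OR F) OR (A OR A) = a + b − a·b on (0.8903, 0.4224) = 0.9367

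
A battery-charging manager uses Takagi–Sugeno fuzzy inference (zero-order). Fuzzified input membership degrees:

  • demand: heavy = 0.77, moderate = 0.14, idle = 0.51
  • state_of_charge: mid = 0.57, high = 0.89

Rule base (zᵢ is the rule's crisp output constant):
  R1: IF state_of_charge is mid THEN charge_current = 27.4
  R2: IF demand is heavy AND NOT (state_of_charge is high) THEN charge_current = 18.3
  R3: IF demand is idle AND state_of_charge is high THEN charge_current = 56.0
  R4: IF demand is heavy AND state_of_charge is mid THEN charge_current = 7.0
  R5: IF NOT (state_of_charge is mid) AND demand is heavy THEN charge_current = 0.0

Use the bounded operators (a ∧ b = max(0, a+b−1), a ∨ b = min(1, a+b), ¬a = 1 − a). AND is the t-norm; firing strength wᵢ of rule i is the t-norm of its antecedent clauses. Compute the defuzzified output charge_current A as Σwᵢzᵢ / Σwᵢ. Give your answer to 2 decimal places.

R1 (z=27.4): mid=0.57 → w = 0.57
R2 (z=18.3): heavy=0.77, ¬high=1−0.89=0.11; AND[max(0, a+b−1)] → w = 0.00
R3 (z=56.0): idle=0.51, high=0.89; AND[max(0, a+b−1)] → w = 0.40
R4 (z=7.0): heavy=0.77, mid=0.57; AND[max(0, a+b−1)] → w = 0.34
R5 (z=0.0): ¬mid=1−0.57=0.43, heavy=0.77; AND[max(0, a+b−1)] → w = 0.20
Weighted average = (0.57·27.4 + 0.00·18.3 + 0.40·56.0 + 0.34·7.0 + 0.20·0.0) / (0.57 + 0.00 + 0.40 + 0.34 + 0.20)
  = 40.3980 / 1.5100 = 26.75

26.75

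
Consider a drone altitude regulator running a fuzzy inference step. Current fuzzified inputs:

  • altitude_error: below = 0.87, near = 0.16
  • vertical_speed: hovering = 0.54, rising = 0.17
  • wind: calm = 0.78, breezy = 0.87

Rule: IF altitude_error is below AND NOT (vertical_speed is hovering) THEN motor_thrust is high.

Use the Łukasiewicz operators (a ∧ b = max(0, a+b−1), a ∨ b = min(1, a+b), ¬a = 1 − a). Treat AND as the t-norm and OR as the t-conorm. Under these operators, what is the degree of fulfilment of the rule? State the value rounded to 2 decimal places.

firing strength: below=0.87, ¬hovering=1−0.54=0.46; AND[max(0, a+b−1)] → w = 0.33

0.33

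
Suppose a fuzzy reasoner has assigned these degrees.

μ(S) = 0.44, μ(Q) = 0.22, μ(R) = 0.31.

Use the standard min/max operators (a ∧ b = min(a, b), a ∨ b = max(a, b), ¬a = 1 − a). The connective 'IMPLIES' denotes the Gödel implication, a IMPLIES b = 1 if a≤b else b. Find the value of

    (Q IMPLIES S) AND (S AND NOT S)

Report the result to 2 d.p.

0.44

Q IMPLIES S  [Gödel: 1 if a≤b else b] with a=0.22, b=0.44 → 1.00
NOT S = 1 − 0.44 = 0.56
S AND NOT S = min(a, b) on (0.44, 0.56) = 0.44
(Q IMPLIES S) AND (S AND NOT S) = min(a, b) on (1.00, 0.44) = 0.44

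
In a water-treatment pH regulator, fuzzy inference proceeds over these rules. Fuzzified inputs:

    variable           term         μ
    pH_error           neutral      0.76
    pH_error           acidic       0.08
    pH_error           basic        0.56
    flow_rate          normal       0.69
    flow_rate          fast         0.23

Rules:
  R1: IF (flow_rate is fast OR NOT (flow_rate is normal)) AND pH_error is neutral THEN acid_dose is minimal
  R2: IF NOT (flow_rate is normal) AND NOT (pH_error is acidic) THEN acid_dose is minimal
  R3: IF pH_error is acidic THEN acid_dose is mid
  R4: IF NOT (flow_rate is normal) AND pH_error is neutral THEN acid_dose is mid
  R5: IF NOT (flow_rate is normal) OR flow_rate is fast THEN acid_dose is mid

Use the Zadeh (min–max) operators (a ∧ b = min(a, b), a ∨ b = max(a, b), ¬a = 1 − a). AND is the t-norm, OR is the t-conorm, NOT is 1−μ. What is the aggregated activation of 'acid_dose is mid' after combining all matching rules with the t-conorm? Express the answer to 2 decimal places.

R1: (fast=0.23 OR ¬normal=1−0.69=0.31) = 0.31; AND[min(a, b)] with neutral=0.76 → w = 0.31
R2: ¬normal=1−0.69=0.31, ¬acidic=1−0.08=0.92; AND[min(a, b)] → w = 0.31
R3: acidic=0.08 → w = 0.08
R4: ¬normal=1−0.69=0.31, neutral=0.76; AND[min(a, b)] → w = 0.31
R5: ¬normal=1−0.69=0.31, fast=0.23; OR[max(a, b)] → w = 0.31
Rules with consequent 'mid': {R3, R4, R5} → strengths 0.08, 0.31, 0.31
Aggregate via t-conorm [max(a, b)]: 0.31

0.31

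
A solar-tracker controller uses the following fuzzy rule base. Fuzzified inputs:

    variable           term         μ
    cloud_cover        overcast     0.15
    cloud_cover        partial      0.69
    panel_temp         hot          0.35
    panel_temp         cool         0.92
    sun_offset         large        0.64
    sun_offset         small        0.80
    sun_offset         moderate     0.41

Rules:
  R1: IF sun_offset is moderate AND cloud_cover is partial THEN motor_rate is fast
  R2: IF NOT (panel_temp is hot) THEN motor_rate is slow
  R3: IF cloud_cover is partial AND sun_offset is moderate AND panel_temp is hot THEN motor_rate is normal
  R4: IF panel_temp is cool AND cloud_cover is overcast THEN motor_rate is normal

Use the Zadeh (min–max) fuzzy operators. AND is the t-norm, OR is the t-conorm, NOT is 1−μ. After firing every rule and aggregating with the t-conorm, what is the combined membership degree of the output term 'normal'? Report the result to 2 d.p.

R1: moderate=0.41, partial=0.69; AND[min(a, b)] → w = 0.41
R2: ¬hot=1−0.35=0.65 → w = 0.65
R3: partial=0.69, moderate=0.41, hot=0.35; AND[min(a, b)] → w = 0.35
R4: cool=0.92, overcast=0.15; AND[min(a, b)] → w = 0.15
Rules with consequent 'normal': {R3, R4} → strengths 0.35, 0.15
Aggregate via t-conorm [max(a, b)]: 0.35

0.35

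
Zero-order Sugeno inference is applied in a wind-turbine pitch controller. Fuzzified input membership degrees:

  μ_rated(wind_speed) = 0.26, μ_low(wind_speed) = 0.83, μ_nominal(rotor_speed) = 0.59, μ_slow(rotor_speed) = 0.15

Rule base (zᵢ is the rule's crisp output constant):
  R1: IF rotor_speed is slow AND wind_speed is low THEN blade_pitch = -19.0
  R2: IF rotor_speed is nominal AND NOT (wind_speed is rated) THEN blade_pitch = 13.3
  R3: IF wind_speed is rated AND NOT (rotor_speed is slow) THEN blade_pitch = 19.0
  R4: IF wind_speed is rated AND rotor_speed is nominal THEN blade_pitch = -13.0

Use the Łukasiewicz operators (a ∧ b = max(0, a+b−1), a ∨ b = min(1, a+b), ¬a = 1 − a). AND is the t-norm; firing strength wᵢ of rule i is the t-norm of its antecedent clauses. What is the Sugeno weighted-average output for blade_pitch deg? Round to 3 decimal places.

14.725

R1 (z=-19.0): slow=0.15, low=0.83; AND[max(0, a+b−1)] → w = 0.00
R2 (z=13.3): nominal=0.59, ¬rated=1−0.26=0.74; AND[max(0, a+b−1)] → w = 0.33
R3 (z=19.0): rated=0.26, ¬slow=1−0.15=0.85; AND[max(0, a+b−1)] → w = 0.11
R4 (z=-13.0): rated=0.26, nominal=0.59; AND[max(0, a+b−1)] → w = 0.00
Weighted average = (0.00·-19.0 + 0.33·13.3 + 0.11·19.0 + 0.00·-13.0) / (0.00 + 0.33 + 0.11 + 0.00)
  = 6.4790 / 0.4400 = 14.725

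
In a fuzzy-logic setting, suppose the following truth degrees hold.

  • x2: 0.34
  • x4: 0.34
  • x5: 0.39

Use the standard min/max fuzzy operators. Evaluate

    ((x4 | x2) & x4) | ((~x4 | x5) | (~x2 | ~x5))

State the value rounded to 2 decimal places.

x4 | x2 = max(a, b) on (0.34, 0.34) = 0.34
(x4 | x2) & x4 = min(a, b) on (0.34, 0.34) = 0.34
~x4 = 1 − 0.34 = 0.66
~x4 | x5 = max(a, b) on (0.66, 0.39) = 0.66
~x2 = 1 − 0.34 = 0.66
~x5 = 1 − 0.39 = 0.61
~x2 | ~x5 = max(a, b) on (0.66, 0.61) = 0.66
(~x4 | x5) | (~x2 | ~x5) = max(a, b) on (0.66, 0.66) = 0.66
((x4 | x2) & x4) | ((~x4 | x5) | (~x2 | ~x5)) = max(a, b) on (0.34, 0.66) = 0.66

0.66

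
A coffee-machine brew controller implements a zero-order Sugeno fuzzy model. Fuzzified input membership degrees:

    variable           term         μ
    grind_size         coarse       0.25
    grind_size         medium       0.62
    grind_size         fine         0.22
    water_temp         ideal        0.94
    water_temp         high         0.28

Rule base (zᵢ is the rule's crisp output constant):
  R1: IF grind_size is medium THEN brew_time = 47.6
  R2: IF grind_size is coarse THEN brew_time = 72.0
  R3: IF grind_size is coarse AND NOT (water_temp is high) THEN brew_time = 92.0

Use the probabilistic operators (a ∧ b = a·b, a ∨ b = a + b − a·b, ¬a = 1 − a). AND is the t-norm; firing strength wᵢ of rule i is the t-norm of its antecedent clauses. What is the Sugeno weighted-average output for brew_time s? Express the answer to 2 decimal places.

61.02

R1 (z=47.6): medium=0.62 → w = 0.6200
R2 (z=72.0): coarse=0.25 → w = 0.2500
R3 (z=92.0): coarse=0.25, ¬high=1−0.28=0.72; AND[a·b] → w = 0.1800
Weighted average = (0.6200·47.6 + 0.2500·72.0 + 0.1800·92.0) / (0.6200 + 0.2500 + 0.1800)
  = 64.0720 / 1.0500 = 61.02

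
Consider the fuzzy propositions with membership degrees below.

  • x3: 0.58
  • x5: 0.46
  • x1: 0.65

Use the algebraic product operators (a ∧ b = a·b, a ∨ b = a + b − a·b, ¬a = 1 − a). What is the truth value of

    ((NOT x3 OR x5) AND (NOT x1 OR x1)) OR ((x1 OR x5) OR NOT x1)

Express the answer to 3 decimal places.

NOT x3 = 1 − 0.5800 = 0.4200
NOT x3 OR x5 = a + b − a·b on (0.4200, 0.4600) = 0.6868
NOT x1 = 1 − 0.6500 = 0.3500
NOT x1 OR x1 = a + b − a·b on (0.3500, 0.6500) = 0.7725
(NOT x3 OR x5) AND (NOT x1 OR x1) = a·b on (0.6868, 0.7725) = 0.5306
x1 OR x5 = a + b − a·b on (0.6500, 0.4600) = 0.8110
NOT x1 = 1 − 0.6500 = 0.3500
(x1 OR x5) OR NOT x1 = a + b − a·b on (0.8110, 0.3500) = 0.8772
((NOT x3 OR x5) AND (NOT x1 OR x1)) OR ((x1 OR x5) OR NOT x1) = a + b − a·b on (0.5306, 0.8772) = 0.9423

0.942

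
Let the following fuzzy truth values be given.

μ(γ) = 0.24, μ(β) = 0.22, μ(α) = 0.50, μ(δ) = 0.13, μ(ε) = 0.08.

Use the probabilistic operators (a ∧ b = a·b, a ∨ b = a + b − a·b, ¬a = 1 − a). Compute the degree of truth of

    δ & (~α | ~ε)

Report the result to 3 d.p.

0.125

~α = 1 − 0.5000 = 0.5000
~ε = 1 − 0.0800 = 0.9200
~α | ~ε = a + b − a·b on (0.5000, 0.9200) = 0.9600
δ & (~α | ~ε) = a·b on (0.1300, 0.9600) = 0.1248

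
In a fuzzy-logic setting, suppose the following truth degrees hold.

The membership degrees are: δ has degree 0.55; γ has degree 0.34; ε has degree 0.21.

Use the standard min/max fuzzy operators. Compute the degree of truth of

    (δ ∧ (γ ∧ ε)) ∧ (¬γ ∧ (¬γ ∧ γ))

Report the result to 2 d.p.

0.21

γ ∧ ε = min(a, b) on (0.34, 0.21) = 0.21
δ ∧ (γ ∧ ε) = min(a, b) on (0.55, 0.21) = 0.21
¬γ = 1 − 0.34 = 0.66
¬γ = 1 − 0.34 = 0.66
¬γ ∧ γ = min(a, b) on (0.66, 0.34) = 0.34
¬γ ∧ (¬γ ∧ γ) = min(a, b) on (0.66, 0.34) = 0.34
(δ ∧ (γ ∧ ε)) ∧ (¬γ ∧ (¬γ ∧ γ)) = min(a, b) on (0.21, 0.34) = 0.21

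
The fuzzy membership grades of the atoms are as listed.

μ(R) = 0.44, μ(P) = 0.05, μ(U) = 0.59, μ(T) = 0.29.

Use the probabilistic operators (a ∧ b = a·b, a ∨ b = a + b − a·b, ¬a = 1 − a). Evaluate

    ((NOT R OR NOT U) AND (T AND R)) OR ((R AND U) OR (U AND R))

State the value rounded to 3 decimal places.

0.504

NOT R = 1 − 0.4400 = 0.5600
NOT U = 1 − 0.5900 = 0.4100
NOT R OR NOT U = a + b − a·b on (0.5600, 0.4100) = 0.7404
T AND R = a·b on (0.2900, 0.4400) = 0.1276
(NOT R OR NOT U) AND (T AND R) = a·b on (0.7404, 0.1276) = 0.0945
R AND U = a·b on (0.4400, 0.5900) = 0.2596
U AND R = a·b on (0.5900, 0.4400) = 0.2596
(R AND U) OR (U AND R) = a + b − a·b on (0.2596, 0.2596) = 0.4518
((NOT R OR NOT U) AND (T AND R)) OR ((R AND U) OR (U AND R)) = a + b − a·b on (0.0945, 0.4518) = 0.5036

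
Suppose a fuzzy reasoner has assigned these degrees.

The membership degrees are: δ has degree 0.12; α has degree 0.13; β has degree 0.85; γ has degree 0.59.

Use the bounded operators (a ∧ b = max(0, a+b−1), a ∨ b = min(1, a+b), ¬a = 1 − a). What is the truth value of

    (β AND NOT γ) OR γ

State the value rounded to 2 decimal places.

NOT γ = 1 − 0.59 = 0.41
β AND NOT γ = max(0, a+b−1) on (0.85, 0.41) = 0.26
(β AND NOT γ) OR γ = min(1, a+b) on (0.26, 0.59) = 0.85

0.85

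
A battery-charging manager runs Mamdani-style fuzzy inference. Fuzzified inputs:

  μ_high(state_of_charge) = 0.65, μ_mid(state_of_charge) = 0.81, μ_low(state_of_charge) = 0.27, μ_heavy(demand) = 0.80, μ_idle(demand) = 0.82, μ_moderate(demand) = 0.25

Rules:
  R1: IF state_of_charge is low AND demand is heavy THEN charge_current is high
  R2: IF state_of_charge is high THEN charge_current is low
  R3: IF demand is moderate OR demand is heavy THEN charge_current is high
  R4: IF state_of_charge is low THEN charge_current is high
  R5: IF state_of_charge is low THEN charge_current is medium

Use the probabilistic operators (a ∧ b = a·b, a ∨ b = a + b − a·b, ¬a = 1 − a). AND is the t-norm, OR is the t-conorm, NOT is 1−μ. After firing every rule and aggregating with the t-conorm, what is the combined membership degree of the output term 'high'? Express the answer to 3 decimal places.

0.914

R1: low=0.27, heavy=0.80; AND[a·b] → w = 0.2160
R2: high=0.65 → w = 0.6500
R3: moderate=0.25, heavy=0.80; OR[a + b − a·b] → w = 0.8500
R4: low=0.27 → w = 0.2700
R5: low=0.27 → w = 0.2700
Rules with consequent 'high': {R1, R3, R4} → strengths 0.2160, 0.8500, 0.2700
Aggregate via t-conorm [a + b − a·b]: 0.9142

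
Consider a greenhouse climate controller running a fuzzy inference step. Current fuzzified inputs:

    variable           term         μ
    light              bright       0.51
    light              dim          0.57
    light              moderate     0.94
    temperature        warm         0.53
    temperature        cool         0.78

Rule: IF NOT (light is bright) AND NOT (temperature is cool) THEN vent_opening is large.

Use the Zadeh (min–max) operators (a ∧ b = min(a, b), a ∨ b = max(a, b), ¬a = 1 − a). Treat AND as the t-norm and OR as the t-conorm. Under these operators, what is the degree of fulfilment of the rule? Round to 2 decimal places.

firing strength: ¬bright=1−0.51=0.49, ¬cool=1−0.78=0.22; AND[min(a, b)] → w = 0.22

0.22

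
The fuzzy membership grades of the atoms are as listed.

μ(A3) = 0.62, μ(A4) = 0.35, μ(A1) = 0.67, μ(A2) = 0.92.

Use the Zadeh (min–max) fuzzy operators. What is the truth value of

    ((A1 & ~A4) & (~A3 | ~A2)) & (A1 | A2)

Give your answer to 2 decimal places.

0.38

~A4 = 1 − 0.35 = 0.65
A1 & ~A4 = min(a, b) on (0.67, 0.65) = 0.65
~A3 = 1 − 0.62 = 0.38
~A2 = 1 − 0.92 = 0.08
~A3 | ~A2 = max(a, b) on (0.38, 0.08) = 0.38
(A1 & ~A4) & (~A3 | ~A2) = min(a, b) on (0.65, 0.38) = 0.38
A1 | A2 = max(a, b) on (0.67, 0.92) = 0.92
((A1 & ~A4) & (~A3 | ~A2)) & (A1 | A2) = min(a, b) on (0.38, 0.92) = 0.38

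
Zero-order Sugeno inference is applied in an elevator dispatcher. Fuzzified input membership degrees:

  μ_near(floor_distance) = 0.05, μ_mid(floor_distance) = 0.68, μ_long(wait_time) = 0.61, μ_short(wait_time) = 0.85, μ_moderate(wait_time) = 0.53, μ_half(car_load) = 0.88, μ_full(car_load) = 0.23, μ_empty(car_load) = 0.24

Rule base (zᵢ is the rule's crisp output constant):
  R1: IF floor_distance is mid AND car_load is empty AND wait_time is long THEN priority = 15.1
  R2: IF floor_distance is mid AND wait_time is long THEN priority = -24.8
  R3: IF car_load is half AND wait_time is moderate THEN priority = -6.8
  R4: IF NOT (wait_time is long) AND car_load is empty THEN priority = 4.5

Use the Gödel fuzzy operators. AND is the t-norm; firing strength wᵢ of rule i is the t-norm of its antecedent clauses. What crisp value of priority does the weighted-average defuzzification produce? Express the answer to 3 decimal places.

-8.659

R1 (z=15.1): mid=0.68, empty=0.24, long=0.61; AND[min(a, b)] → w = 0.24
R2 (z=-24.8): mid=0.68, long=0.61; AND[min(a, b)] → w = 0.61
R3 (z=-6.8): half=0.88, moderate=0.53; AND[min(a, b)] → w = 0.53
R4 (z=4.5): ¬long=1−0.61=0.39, empty=0.24; AND[min(a, b)] → w = 0.24
Weighted average = (0.24·15.1 + 0.61·-24.8 + 0.53·-6.8 + 0.24·4.5) / (0.24 + 0.61 + 0.53 + 0.24)
  = -14.0280 / 1.6200 = -8.659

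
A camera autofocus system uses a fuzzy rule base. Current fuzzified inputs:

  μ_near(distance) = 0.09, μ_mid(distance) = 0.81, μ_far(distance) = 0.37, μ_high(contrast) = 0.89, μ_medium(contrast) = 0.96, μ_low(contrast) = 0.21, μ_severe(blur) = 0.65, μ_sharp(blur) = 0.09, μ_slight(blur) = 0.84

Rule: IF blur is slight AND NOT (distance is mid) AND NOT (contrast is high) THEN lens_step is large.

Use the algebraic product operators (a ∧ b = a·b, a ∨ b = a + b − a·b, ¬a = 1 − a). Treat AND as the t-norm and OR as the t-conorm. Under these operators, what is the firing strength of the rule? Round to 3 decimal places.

0.018

firing strength: slight=0.84, ¬mid=1−0.81=0.19, ¬high=1−0.89=0.11; AND[a·b] → w = 0.0176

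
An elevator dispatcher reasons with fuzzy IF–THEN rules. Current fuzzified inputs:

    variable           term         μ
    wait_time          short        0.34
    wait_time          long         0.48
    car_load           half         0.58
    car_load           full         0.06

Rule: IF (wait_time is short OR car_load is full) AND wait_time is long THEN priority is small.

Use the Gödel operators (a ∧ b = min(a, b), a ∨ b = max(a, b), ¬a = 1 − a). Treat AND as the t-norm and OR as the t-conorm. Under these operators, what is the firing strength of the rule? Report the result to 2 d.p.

firing strength: (short=0.34 OR full=0.06) = 0.34; AND[min(a, b)] with long=0.48 → w = 0.34

0.34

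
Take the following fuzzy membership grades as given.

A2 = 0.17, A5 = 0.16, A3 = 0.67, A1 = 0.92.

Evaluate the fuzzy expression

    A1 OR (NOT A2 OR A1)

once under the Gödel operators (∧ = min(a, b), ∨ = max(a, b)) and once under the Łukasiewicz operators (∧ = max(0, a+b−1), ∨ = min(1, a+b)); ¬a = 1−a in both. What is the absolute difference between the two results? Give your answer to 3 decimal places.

0.080

Under Gödel:
  NOT A2 = 1 − 0.17 = 0.83
  NOT A2 OR A1 = max(a, b) on (0.83, 0.92) = 0.92
  A1 OR (NOT A2 OR A1) = max(a, b) on (0.92, 0.92) = 0.92
  → value = 0.9200
Under Łukasiewicz:
  NOT A2 = 1 − 0.17 = 0.83
  NOT A2 OR A1 = min(1, a+b) on (0.83, 0.92) = 1.00
  A1 OR (NOT A2 OR A1) = min(1, a+b) on (0.92, 1.00) = 1.00
  → value = 1.0000
|0.9200 − 1.0000| = 0.080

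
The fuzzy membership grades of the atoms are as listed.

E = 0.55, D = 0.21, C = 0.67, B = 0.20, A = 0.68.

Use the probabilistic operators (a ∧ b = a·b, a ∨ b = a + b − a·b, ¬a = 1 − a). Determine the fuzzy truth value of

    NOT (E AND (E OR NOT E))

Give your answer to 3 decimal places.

0.586

NOT E = 1 − 0.5500 = 0.4500
E OR NOT E = a + b − a·b on (0.5500, 0.4500) = 0.7525
E AND (E OR NOT E) = a·b on (0.5500, 0.7525) = 0.4139
NOT (E AND (E OR NOT E)) = 1 − 0.4139 = 0.5861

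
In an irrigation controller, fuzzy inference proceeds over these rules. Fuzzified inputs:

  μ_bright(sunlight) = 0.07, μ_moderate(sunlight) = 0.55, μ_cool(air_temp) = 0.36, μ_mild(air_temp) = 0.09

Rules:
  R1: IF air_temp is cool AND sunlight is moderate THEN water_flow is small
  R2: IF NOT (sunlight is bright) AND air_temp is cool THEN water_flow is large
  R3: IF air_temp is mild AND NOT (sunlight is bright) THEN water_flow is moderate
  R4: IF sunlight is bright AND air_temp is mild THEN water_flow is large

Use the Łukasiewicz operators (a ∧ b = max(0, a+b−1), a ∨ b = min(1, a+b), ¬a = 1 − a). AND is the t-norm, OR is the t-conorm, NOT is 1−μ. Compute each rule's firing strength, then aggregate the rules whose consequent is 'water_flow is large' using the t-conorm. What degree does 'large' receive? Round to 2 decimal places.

0.29

R1: cool=0.36, moderate=0.55; AND[max(0, a+b−1)] → w = 0.00
R2: ¬bright=1−0.07=0.93, cool=0.36; AND[max(0, a+b−1)] → w = 0.29
R3: mild=0.09, ¬bright=1−0.07=0.93; AND[max(0, a+b−1)] → w = 0.02
R4: bright=0.07, mild=0.09; AND[max(0, a+b−1)] → w = 0.00
Rules with consequent 'large': {R2, R4} → strengths 0.29, 0.00
Aggregate via t-conorm [min(1, a+b)]: 0.29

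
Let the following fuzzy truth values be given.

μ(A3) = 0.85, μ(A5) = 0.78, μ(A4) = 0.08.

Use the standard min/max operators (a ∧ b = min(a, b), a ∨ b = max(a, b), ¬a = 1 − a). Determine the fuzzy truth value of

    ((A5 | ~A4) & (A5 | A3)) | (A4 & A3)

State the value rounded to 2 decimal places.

0.85

~A4 = 1 − 0.08 = 0.92
A5 | ~A4 = max(a, b) on (0.78, 0.92) = 0.92
A5 | A3 = max(a, b) on (0.78, 0.85) = 0.85
(A5 | ~A4) & (A5 | A3) = min(a, b) on (0.92, 0.85) = 0.85
A4 & A3 = min(a, b) on (0.08, 0.85) = 0.08
((A5 | ~A4) & (A5 | A3)) | (A4 & A3) = max(a, b) on (0.85, 0.08) = 0.85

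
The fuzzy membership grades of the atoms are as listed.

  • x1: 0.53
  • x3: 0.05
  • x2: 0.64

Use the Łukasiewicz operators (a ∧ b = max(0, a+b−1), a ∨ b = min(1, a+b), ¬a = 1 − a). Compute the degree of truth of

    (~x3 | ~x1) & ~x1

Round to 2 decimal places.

~x3 = 1 − 0.05 = 0.95
~x1 = 1 − 0.53 = 0.47
~x3 | ~x1 = min(1, a+b) on (0.95, 0.47) = 1.00
~x1 = 1 − 0.53 = 0.47
(~x3 | ~x1) & ~x1 = max(0, a+b−1) on (1.00, 0.47) = 0.47

0.47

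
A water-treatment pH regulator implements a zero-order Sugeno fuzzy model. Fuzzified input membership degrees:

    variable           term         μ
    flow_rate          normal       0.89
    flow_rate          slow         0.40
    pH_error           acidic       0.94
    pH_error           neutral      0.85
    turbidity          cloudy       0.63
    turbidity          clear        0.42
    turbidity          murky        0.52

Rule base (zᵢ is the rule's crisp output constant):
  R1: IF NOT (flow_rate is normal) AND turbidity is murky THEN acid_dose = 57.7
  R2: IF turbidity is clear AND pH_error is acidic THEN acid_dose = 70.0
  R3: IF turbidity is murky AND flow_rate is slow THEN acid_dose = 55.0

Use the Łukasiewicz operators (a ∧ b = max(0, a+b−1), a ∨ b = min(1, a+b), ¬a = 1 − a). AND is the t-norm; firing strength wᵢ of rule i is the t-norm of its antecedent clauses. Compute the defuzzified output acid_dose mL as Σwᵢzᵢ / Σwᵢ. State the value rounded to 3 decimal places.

70.000

R1 (z=57.7): ¬normal=1−0.89=0.11, murky=0.52; AND[max(0, a+b−1)] → w = 0.00
R2 (z=70.0): clear=0.42, acidic=0.94; AND[max(0, a+b−1)] → w = 0.36
R3 (z=55.0): murky=0.52, slow=0.40; AND[max(0, a+b−1)] → w = 0.00
Weighted average = (0.00·57.7 + 0.36·70.0 + 0.00·55.0) / (0.00 + 0.36 + 0.00)
  = 25.2000 / 0.3600 = 70.000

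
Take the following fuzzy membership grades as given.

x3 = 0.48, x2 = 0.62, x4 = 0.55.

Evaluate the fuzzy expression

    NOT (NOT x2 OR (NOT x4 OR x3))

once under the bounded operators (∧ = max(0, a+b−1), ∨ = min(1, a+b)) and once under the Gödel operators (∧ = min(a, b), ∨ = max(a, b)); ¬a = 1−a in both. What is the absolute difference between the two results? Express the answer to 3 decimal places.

Under bounded:
  NOT x2 = 1 − 0.62 = 0.38
  NOT x4 = 1 − 0.55 = 0.45
  NOT x4 OR x3 = min(1, a+b) on (0.45, 0.48) = 0.93
  NOT x2 OR (NOT x4 OR x3) = min(1, a+b) on (0.38, 0.93) = 1.00
  NOT (NOT x2 OR (NOT x4 OR x3)) = 1 − 1.00 = 0.00
  → value = 0.0000
Under Gödel:
  NOT x2 = 1 − 0.62 = 0.38
  NOT x4 = 1 − 0.55 = 0.45
  NOT x4 OR x3 = max(a, b) on (0.45, 0.48) = 0.48
  NOT x2 OR (NOT x4 OR x3) = max(a, b) on (0.38, 0.48) = 0.48
  NOT (NOT x2 OR (NOT x4 OR x3)) = 1 − 0.48 = 0.52
  → value = 0.5200
|0.0000 − 0.5200| = 0.520

0.520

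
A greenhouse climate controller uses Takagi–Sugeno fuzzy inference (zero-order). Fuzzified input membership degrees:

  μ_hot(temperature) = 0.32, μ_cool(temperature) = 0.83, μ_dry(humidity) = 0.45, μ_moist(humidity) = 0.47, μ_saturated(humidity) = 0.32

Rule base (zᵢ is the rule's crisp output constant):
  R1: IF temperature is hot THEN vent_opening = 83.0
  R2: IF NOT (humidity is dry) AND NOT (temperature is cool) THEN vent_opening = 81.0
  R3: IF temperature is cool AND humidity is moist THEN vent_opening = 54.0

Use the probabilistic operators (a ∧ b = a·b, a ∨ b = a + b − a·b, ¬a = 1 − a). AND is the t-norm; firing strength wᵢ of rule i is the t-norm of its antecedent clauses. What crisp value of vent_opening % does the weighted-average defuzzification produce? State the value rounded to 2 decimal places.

R1 (z=83.0): hot=0.32 → w = 0.3200
R2 (z=81.0): ¬dry=1−0.45=0.55, ¬cool=1−0.83=0.17; AND[a·b] → w = 0.0935
R3 (z=54.0): cool=0.83, moist=0.47; AND[a·b] → w = 0.3901
Weighted average = (0.3200·83.0 + 0.0935·81.0 + 0.3901·54.0) / (0.3200 + 0.0935 + 0.3901)
  = 55.1989 / 0.8036 = 68.69

68.69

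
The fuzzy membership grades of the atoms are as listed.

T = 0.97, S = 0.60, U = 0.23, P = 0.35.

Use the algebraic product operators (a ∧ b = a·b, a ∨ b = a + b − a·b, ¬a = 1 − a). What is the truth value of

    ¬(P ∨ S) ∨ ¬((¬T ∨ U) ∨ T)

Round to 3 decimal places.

0.277

P ∨ S = a + b − a·b on (0.3500, 0.6000) = 0.7400
¬(P ∨ S) = 1 − 0.7400 = 0.2600
¬T = 1 − 0.9700 = 0.0300
¬T ∨ U = a + b − a·b on (0.0300, 0.2300) = 0.2531
(¬T ∨ U) ∨ T = a + b − a·b on (0.2531, 0.9700) = 0.9776
¬((¬T ∨ U) ∨ T) = 1 − 0.9776 = 0.0224
¬(P ∨ S) ∨ ¬((¬T ∨ U) ∨ T) = a + b − a·b on (0.2600, 0.0224) = 0.2766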